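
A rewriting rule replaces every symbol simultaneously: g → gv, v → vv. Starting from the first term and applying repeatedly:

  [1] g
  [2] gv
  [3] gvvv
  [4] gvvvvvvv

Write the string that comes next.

gvvvvvvvvvvvvvvv

Expanding gvvvvvvv: g→gv, v→vv, v→vv, v→vv, v→vv, v→vv, v→vv, v→vv. Concatenated: gv vv vv vv vv vv vv vv.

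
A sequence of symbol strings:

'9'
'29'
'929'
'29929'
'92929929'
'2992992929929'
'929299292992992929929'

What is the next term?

2992992929929929299292992992929929

Each term (from the third on) is the two preceding terms concatenated in order: term 3 = 9·29 = 929.
Continuing: 2992992929929 · 929299292992992929929 gives term 8.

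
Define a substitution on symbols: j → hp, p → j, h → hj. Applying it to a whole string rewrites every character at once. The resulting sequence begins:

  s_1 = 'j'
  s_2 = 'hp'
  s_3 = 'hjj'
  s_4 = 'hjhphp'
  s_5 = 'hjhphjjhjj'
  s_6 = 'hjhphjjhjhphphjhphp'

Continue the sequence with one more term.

Applying the rule to each of the 19 symbols of hjhphjjhjhphphjhphp gives the pieces hj hp hj j hj hp hp hj hp hj j hj j hj hp hj j hj j, which concatenate to the answer.

hjhphjjhjhphphjhphjjhjjhjhphjjhjj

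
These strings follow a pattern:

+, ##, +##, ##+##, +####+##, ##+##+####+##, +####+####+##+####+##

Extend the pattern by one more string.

##+##+####+##+####+####+##+####+##

From term 3 onward, concatenate the second-to-last term with the last: +·## = +##, ##·+## = ##+##, …
The next term joins ##+##+####+## and +####+####+##+####+##.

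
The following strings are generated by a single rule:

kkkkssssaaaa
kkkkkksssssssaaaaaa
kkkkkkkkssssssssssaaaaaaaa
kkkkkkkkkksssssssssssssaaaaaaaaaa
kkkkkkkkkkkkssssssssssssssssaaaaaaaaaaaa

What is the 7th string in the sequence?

kkkkkkkkkkkkkkkkssssssssssssssssssssssaaaaaaaaaaaaaaaa

The n-th term is 2n k's then 3n-2 s's then 2n a's, where the shown terms are n = 2, 3, 4, 5, 6.
For term 7, n = 8, so the run lengths are 16, 22, 16.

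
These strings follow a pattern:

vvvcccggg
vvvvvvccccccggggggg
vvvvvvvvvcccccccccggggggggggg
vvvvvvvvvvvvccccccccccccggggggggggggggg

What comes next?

vvvvvvvvvvvvvvvcccccccccccccccggggggggggggggggggg

The n-th term is 3n v's then 3n c's then 4n-1 g's (n = 1, 2, …).
At n = 5 the blocks have lengths 15, 15, 19.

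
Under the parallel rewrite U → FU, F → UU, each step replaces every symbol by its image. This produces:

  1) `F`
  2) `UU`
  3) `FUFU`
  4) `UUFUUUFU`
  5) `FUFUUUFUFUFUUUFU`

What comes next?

Replace each of the 16 characters of FUFUUUFUFUFUUUFU in place — UU FU UU FU FU FU UU FU UU FU UU FU FU FU UU FU — and concatenate.

UUFUUUFUFUFUUUFUUUFUUUFUFUFUUUFU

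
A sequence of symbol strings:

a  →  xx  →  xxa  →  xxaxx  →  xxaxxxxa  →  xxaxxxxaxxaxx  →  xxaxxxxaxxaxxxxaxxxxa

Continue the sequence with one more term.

This is a Fibonacci-style word recurrence s(k) = s(k−1)·s(k−2): e.g. xx·a = xxa.
The next term joins xxaxxxxaxxaxxxxaxxxxa and xxaxxxxaxxaxx.

xxaxxxxaxxaxxxxaxxxxaxxaxxxxaxxaxx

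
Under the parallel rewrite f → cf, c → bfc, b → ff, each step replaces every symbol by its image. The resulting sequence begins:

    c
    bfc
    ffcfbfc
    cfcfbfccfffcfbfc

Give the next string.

φ(cfcfbfccfffcfbfc) expands symbol-by-symbol to bfc cf bfc cf ff cf bfc bfc cf cf cf bfc cf ff cf bfc; joining the 16 pieces gives the next term.

bfccfbfccfffcfbfcbfccfcfcfbfccfffcfbfc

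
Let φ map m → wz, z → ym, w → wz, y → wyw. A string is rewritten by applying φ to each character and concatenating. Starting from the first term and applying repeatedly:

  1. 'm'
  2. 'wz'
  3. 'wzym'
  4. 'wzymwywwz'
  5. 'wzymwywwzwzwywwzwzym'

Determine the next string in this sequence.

Applying the rule to each of the 20 symbols of wzymwywwzwzwywwzwzym gives the pieces wz ym wyw wz wz wyw wz wz ym wz ym wz wyw wz wz ym wz ym wyw wz, which concatenate to the answer.

wzymwywwzwzwywwzwzymwzymwzwywwzwzymwzymwywwz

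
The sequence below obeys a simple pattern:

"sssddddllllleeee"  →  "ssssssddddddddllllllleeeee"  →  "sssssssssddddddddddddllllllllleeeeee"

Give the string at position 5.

Each string has the form s^{3n} d^{4n} l^{2n+3} e^{n+3} (n = 1, 2, …).
For term 5, n = 5, so the run lengths are 15, 20, 13, 8.

sssssssssssssssddddddddddddddddddddllllllllllllleeeeeeee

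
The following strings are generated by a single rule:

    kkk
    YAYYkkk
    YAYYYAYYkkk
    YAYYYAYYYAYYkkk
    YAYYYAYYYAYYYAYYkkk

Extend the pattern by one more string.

YAYYYAYYYAYYYAYYYAYYkkk

Each term is the previous one with YAYY prepended.
One more step from YAYYYAYYYAYYYAYYkkk gives the answer.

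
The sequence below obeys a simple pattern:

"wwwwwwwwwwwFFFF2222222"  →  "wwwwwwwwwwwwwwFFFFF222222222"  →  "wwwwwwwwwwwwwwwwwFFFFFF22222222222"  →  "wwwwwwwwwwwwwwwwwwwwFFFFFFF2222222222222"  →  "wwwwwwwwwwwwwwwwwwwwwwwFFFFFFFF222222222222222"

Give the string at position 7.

The n-th term is 3n+2 w's then n+1 F's then 2n+1 2's, where the shown terms are n = 3, 4, 5, 6, 7.
At n = 9 the blocks have lengths 29, 10, 19.

wwwwwwwwwwwwwwwwwwwwwwwwwwwwwFFFFFFFFFF2222222222222222222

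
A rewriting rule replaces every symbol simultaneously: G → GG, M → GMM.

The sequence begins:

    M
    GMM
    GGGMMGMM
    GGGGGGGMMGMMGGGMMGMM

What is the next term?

GGGGGGGGGGGGGGGMMGMMGGGMMGMMGGGGGGGMMGMMGGGMMGMM

Replace each of the 20 characters of GGGGGGGMMGMMGGGMMGMM in place — GG GG GG GG GG GG GG GMM GMM GG GMM GMM GG GG GG GMM GMM GG GMM GMM — and concatenate.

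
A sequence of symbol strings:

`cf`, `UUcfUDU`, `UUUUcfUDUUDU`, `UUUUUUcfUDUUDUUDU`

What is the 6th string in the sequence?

Each term wraps the previous one in UU on the left and UDU on the right.
From UUUUUUcfUDUUDUUDU, 2 further steps: UUUUUUcfUDUUDUUDU → UUUUUUUUcfUDUUDUUDUUDU → (answer).

UUUUUUUUUUcfUDUUDUUDUUDUUDU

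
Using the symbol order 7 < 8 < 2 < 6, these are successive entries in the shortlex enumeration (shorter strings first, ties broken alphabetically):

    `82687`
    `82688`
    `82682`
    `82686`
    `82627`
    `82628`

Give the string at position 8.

Stepping forward 2 times from 82628: 82628 → 82622, then the target.

82626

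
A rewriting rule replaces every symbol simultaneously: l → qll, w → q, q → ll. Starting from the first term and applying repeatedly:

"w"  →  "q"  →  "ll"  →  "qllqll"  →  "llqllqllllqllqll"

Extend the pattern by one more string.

Applying the rule to each of the 16 symbols of llqllqllllqllqll gives the pieces qll qll ll qll qll ll qll qll qll qll ll qll qll ll qll qll, which concatenate to the answer.

qllqllllqllqllllqllqllqllqllllqllqllllqllqll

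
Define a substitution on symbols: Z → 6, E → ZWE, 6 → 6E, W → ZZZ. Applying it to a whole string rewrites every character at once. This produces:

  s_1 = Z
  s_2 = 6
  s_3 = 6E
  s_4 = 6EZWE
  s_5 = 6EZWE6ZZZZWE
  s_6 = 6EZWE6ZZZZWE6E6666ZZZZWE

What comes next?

6EZWE6ZZZZWE6E6666ZZZZWE6EZWE6E6E6E6E6666ZZZZWE

φ(6EZWE6ZZZZWE6E6666ZZZZWE) expands symbol-by-symbol to 6E ZWE 6 ZZZ ZWE 6E 6 6 6 6 ZZZ ZWE 6E ZWE 6E 6E 6E 6E 6 6 6 6 ZZZ ZWE; joining the 24 pieces gives the next term.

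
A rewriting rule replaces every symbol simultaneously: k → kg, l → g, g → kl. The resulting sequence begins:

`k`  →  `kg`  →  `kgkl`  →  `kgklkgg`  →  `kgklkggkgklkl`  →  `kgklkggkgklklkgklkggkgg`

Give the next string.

kgklkggkgklklkgklkggkggkgklkggkgklklkgklkl

Replace each of the 23 characters of kgklkggkgklklkgklkggkgg in place — kg kl kg g kg kl kl kg kl kg g kg g kg kl kg g kg kl kl kg kl kl — and concatenate.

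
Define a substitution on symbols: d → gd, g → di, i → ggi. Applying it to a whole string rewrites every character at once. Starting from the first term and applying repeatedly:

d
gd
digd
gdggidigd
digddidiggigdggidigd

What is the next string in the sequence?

gdggidigdgdggigdggididiggidigddidiggigdggidigd

φ(digddidiggigdggidigd) expands symbol-by-symbol to gd ggi di gd gd ggi gd ggi di di ggi di gd di di ggi gd ggi di gd; joining the 20 pieces gives the next term.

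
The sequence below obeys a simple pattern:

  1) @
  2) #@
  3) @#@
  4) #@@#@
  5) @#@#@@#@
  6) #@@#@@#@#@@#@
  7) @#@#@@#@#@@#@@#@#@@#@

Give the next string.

This is a Fibonacci-style word recurrence s(k) = s(k−2)·s(k−1): e.g. @·#@ = @#@.
The next term joins #@@#@@#@#@@#@ and @#@#@@#@#@@#@@#@#@@#@.

#@@#@@#@#@@#@@#@#@@#@#@@#@@#@#@@#@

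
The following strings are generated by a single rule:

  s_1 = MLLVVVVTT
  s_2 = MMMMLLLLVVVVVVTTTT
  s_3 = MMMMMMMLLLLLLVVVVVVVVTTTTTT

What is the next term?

MMMMMMMMMMLLLLLLLLVVVVVVVVVVTTTTTTTT

Term n consists of 3n-2 M's, followed by 2n L's, followed by 2n+2 V's, followed by 2n T's (n = 1, 2, …).
For the next term, n = 4, so the run lengths are 10, 8, 10, 8.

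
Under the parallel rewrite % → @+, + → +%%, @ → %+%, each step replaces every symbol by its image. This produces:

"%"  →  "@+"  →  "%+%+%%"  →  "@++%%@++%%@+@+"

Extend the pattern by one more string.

Replace each of the 14 characters of @++%%@++%%@+@+ in place — %+% +%% +%% @+ @+ %+% +%% +%% @+ @+ %+% +%% %+% +%% — and concatenate.

%+%+%%+%%@+@+%+%+%%+%%@+@+%+%+%%%+%+%%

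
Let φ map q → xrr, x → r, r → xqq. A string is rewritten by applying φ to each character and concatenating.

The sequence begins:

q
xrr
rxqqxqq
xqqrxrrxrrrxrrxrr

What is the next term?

φ(xqqrxrrxrrrxrrxrr) expands symbol-by-symbol to r xrr xrr xqq r xqq xqq r xqq xqq xqq r xqq xqq r xqq xqq; joining the 17 pieces gives the next term.

rxrrxrrxqqrxqqxqqrxqqxqqxqqrxqqxqqrxqqxqq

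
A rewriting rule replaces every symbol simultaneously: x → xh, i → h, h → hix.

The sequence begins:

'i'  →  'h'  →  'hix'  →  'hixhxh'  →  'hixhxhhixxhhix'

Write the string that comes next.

hixhxhhixxhhixhixhxhxhhixhixhxh

φ(hixhxhhixxhhix) expands symbol-by-symbol to hix h xh hix xh hix hix h xh xh hix hix h xh; joining the 14 pieces gives the next term.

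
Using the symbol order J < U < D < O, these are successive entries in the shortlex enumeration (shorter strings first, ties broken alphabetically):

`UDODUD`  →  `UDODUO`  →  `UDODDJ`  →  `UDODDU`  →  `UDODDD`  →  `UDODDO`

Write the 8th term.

UDODOU

Continuing the enumeration 2 steps past UDODDO: UDODDO → UDODOJ → (answer).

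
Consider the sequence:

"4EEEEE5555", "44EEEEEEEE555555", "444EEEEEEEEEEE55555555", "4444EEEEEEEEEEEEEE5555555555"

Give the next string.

Term n consists of n 4's, followed by 3n+2 E's, followed by 2n+2 5's (n = 1, 2, …).
For the next term, n = 5, so the run lengths are 5, 17, 12.

44444EEEEEEEEEEEEEEEEE555555555555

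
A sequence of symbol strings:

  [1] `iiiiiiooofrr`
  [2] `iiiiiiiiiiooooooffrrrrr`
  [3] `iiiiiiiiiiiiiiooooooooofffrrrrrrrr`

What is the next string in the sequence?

Term n consists of 4n+2 i's, followed by 3n o's, followed by n f's, followed by 3n-1 r's (n = 1, 2, …).
For the next term, n = 4, so the run lengths are 18, 12, 4, 11.

iiiiiiiiiiiiiiiiiiooooooooooooffffrrrrrrrrrrr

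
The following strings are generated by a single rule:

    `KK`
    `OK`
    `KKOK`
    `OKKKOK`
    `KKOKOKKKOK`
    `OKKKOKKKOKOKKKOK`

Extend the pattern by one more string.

Each term (from the third on) is the two preceding terms concatenated in order: term 3 = KK·OK = KKOK.
Continuing: KKOKOKKKOK · OKKKOKKKOKOKKKOK gives term 7.

KKOKOKKKOKOKKKOKKKOKOKKKOK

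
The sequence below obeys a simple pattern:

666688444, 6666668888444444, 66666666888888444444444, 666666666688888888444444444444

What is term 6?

66666666666666888888888888444444444444444444

Reading off run lengths: 6 runs 4, 6, 8, 10; 8 runs 2, 4, 6, 8; 4 runs 3, 6, 9, 12 — each is linear in n (n = 1, 2, …).
For term 6, n = 6, so the run lengths are 14, 12, 18.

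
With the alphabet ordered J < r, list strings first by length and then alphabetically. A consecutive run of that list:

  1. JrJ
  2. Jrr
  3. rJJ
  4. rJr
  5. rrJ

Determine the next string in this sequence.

The successor of rrJ increments the rightmost position that isn't already r and resets every position after it to J.

rrr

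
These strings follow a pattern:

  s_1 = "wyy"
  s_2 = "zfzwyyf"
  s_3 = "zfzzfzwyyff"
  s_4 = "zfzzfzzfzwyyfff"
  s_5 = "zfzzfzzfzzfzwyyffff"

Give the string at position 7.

Every step adds zfz to the front and f to the end of the previous string.
From zfzzfzzfzzfzwyyffff, 2 further steps: zfzzfzzfzzfzwyyffff → zfzzfzzfzzfzzfzwyyfffff → (answer).

zfzzfzzfzzfzzfzzfzwyyffffff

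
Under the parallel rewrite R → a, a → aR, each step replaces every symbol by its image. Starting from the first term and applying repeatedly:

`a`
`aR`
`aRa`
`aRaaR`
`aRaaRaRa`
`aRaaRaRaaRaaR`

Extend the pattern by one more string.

aRaaRaRaaRaaRaRaaRaRa

Replace each of the 13 characters of aRaaRaRaaRaaR in place — aR a aR aR a aR a aR aR a aR aR a — and concatenate.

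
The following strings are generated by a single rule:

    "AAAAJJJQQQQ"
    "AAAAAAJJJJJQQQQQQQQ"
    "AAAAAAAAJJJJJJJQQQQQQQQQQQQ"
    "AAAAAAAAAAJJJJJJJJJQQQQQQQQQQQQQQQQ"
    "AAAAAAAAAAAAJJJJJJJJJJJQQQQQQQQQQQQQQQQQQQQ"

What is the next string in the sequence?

AAAAAAAAAAAAAAJJJJJJJJJJJJJQQQQQQQQQQQQQQQQQQQQQQQQ

The n-th term is 2n+2 A's then 2n+1 J's then 4n Q's (n = 1, 2, …).
At n = 6 the blocks have lengths 14, 13, 24.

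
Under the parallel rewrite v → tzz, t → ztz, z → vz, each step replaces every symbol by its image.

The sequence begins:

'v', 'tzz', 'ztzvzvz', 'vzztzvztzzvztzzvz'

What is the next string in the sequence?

tzzvzvzztzvztzzvzztzvzvztzzvzztzvzvztzzvz

Replace each of the 17 characters of vzztzvztzzvztzzvz in place — tzz vz vz ztz vz tzz vz ztz vz vz tzz vz ztz vz vz tzz vz — and concatenate.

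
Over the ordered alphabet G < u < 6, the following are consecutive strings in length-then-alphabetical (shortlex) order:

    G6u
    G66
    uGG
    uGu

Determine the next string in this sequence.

uG6

Treat uGu as a base-3 numeral over the given alphabet and add one, carrying through any trailing 6's.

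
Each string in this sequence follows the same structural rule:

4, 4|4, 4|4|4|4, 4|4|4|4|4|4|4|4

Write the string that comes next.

4|4|4|4|4|4|4|4|4|4|4|4|4|4|4|4

s(k+1) = s(k)·|·s(k) — each term doubles the last with '|' between the halves.
One more doubling of 4|4|4|4|4|4|4|4 gives the answer.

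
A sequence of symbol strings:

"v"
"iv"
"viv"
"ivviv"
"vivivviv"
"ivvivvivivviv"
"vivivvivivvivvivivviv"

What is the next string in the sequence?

Each term (from the third on) is the two preceding terms concatenated in order: term 3 = v·iv = viv.
So term 8 is ivvivvivivviv·vivivvivivvivvivivviv.

ivvivvivivvivvivivvivivvivvivivviv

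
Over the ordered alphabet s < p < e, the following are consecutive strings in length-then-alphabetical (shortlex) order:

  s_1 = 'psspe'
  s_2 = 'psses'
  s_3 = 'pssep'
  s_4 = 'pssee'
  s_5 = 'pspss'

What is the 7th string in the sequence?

pspse

Stepping forward 2 times from pspss: pspss → pspsp, then the target.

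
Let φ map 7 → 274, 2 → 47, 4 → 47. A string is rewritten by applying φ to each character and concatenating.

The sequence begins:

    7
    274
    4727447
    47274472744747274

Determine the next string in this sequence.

Replace each of the 17 characters of 47274472744747274 in place — 47 274 47 274 47 47 274 47 274 47 47 274 47 274 47 274 47 — and concatenate.

47274472744747274472744747274472744727447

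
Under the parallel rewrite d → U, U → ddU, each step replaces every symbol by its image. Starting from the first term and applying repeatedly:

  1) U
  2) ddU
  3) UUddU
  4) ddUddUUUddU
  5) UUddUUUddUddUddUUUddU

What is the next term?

ddUddUUUddUddUddUUUddUUUddUUUddUddUddUUUddU

Replace each of the 21 characters of UUddUUUddUddUddUUUddU in place — ddU ddU U U ddU ddU ddU U U ddU U U ddU U U ddU ddU ddU U U ddU — and concatenate.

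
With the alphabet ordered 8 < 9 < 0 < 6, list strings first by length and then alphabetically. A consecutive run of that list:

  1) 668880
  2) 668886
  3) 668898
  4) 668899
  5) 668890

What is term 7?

Continuing the enumeration 2 steps past 668890: 668890 → 668896 → (answer).

668808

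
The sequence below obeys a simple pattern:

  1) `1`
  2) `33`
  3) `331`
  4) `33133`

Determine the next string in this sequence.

33133331

This is a Fibonacci-style word recurrence s(k) = s(k−1)·s(k−2): e.g. 33·1 = 331.
So term 5 is 33133·331.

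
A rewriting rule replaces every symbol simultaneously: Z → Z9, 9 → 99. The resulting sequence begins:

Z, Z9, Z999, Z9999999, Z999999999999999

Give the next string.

Rewriting the 16 symbols of Z999999999999999 one by one yields Z9 99 99 99 99 99 99 99 99 99 99 99 99 99 99 99; concatenated:

Z9999999999999999999999999999999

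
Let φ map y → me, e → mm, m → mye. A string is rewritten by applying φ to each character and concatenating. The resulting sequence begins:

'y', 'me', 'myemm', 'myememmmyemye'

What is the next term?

myememmmyemmmyemyemyememmmyememm

φ(myememmmyemye) expands symbol-by-symbol to mye me mm mye mm mye mye mye me mm mye me mm; joining the 13 pieces gives the next term.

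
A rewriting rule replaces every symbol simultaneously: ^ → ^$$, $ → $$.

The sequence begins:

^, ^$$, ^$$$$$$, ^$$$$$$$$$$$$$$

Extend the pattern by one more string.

^$$$$$$$$$$$$$$$$$$$$$$$$$$$$$$

Replace each of the 15 characters of ^$$$$$$$$$$$$$$ in place — ^$$ $$ $$ $$ $$ $$ $$ $$ $$ $$ $$ $$ $$ $$ $$ — and concatenate.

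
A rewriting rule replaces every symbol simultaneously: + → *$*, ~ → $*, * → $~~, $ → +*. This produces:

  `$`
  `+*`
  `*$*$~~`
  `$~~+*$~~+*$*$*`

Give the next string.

+*$*$**$*$~~+*$*$**$*$~~+*$~~+*$~~

Replace each of the 14 characters of $~~+*$~~+*$*$* in place — +* $* $* *$* $~~ +* $* $* *$* $~~ +* $~~ +* $~~ — and concatenate.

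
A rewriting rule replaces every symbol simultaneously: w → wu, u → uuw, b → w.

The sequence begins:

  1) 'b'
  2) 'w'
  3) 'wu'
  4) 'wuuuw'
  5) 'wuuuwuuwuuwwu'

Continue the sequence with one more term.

wuuuwuuwuuwwuuuwuuwwuuuwuuwwuwuuuw

φ(wuuuwuuwuuwwu) expands symbol-by-symbol to wu uuw uuw uuw wu uuw uuw wu uuw uuw wu wu uuw; joining the 13 pieces gives the next term.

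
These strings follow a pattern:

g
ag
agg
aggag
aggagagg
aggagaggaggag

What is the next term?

From term 3 onward, concatenate the last term with the second-to-last: ag·g = agg, agg·ag = aggag, …
So term 7 is aggagaggaggag·aggagagg.

aggagaggaggagaggagagg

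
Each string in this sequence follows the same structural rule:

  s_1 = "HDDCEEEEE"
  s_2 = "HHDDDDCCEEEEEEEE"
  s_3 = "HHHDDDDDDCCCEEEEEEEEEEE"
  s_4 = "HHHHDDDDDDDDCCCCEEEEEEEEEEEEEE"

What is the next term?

The n-th term is n H's then 2n D's then n C's then 3n+2 E's (n = 1, 2, …).
For the next term, n = 5, so the run lengths are 5, 10, 5, 17.

HHHHHDDDDDDDDDDCCCCCEEEEEEEEEEEEEEEEE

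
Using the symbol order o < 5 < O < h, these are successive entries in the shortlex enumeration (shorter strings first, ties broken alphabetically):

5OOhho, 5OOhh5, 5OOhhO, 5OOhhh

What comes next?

5Ohooo

The successor of 5OOhhh increments the rightmost position that isn't already h and resets every position after it to o.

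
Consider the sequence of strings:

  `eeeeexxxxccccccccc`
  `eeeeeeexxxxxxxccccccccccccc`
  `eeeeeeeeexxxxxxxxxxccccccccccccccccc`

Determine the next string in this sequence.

eeeeeeeeeeexxxxxxxxxxxxxccccccccccccccccccccc

Reading off run lengths: e runs 5, 7, 9; x runs 4, 7, 10; c runs 9, 13, 17 — each is linear in n, where the shown terms are n = 2, 3, 4.
For the next term, n = 5, so the run lengths are 11, 13, 21.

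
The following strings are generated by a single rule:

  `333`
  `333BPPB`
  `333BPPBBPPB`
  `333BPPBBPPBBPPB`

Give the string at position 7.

Each term is the previous one with BPPB appended.
From 333BPPBBPPBBPPB, 3 further steps: 333BPPBBPPBBPPB → 333BPPBBPPBBPPBBPPB → 333BPPBBPPBBPPBBPPBBPPB → (answer).

333BPPBBPPBBPPBBPPBBPPBBPPB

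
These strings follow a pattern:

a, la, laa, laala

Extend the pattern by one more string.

laalalaa

This is a Fibonacci-style word recurrence s(k) = s(k−1)·s(k−2): e.g. la·a = laa.
Continuing: laala · laa gives term 5.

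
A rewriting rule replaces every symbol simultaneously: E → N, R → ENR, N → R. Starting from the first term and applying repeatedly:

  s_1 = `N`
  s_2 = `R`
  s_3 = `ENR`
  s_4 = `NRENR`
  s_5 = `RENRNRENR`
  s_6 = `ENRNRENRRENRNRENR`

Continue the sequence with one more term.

φ(ENRNRENRRENRNRENR) expands symbol-by-symbol to N R ENR R ENR N R ENR ENR N R ENR R ENR N R ENR; joining the 17 pieces gives the next term.

NRENRRENRNRENRENRNRENRRENRNRENR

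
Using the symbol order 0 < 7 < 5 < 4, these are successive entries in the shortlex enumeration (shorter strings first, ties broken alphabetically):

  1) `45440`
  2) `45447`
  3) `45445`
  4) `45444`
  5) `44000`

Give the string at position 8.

44004

Advancing 3 positions from 44000 through 44000 → 44007 → 44005 reaches term 8.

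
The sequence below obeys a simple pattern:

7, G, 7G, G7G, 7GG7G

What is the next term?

G7G7GG7G

Each term (from the third on) is the two preceding terms concatenated in order: term 3 = 7·G = 7G.
So term 6 is G7G·7GG7G.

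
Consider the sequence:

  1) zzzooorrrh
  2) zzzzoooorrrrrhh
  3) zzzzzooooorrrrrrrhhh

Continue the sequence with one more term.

Term n consists of n+1 z's, followed by n+1 o's, followed by 2n-1 r's, followed by n-1 h's, where the shown terms are n = 2, 3, 4.
For the next term, n = 5, so the run lengths are 6, 6, 9, 4.

zzzzzzoooooorrrrrrrrrhhhh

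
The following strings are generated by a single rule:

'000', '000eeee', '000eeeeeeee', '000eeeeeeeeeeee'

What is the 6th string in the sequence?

000eeeeeeeeeeeeeeeeeeee

The strings grow by a fixed suffix eeee each time.
From 000eeeeeeeeeeee, 2 further steps: 000eeeeeeeeeeee → 000eeeeeeeeeeeeeeee → (answer).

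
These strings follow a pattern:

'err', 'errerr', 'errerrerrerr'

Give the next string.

s(k+1) = s(k)·s(k) — each term doubles the last.
One more doubling of errerrerrerr gives the answer.

errerrerrerrerrerrerrerr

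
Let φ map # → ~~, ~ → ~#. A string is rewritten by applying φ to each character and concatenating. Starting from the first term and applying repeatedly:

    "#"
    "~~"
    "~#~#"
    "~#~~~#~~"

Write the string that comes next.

Rewriting each symbol of ~#~~~#~~: ~→~#, #→~~, ~→~#, ~→~#, ~→~#, #→~~, ~→~#, ~→~#, which concatenates to ~# ~~ ~# ~# ~# ~~ ~# ~#.

~#~~~#~#~#~~~#~#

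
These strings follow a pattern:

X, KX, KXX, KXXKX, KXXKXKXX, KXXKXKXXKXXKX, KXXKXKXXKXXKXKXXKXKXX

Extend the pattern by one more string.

KXXKXKXXKXXKXKXXKXKXXKXXKXKXXKXXKX

This is a Fibonacci-style word recurrence s(k) = s(k−1)·s(k−2): e.g. KX·X = KXX.
So term 8 is KXXKXKXXKXXKXKXXKXKXX·KXXKXKXXKXXKX.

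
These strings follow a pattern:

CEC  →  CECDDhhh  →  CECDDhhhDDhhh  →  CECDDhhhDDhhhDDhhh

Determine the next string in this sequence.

The strings grow by a fixed suffix DDhhh each time.
So the next term is CECDDhhhDDhhhDDhhh·DDhhh.

CECDDhhhDDhhhDDhhhDDhhh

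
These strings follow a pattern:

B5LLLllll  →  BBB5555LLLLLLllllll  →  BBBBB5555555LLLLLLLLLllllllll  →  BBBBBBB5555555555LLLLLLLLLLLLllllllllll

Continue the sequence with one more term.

BBBBBBBBB5555555555555LLLLLLLLLLLLLLLllllllllllll

Each string has the form B^{2n-1} 5^{3n-2} L^{3n} l^{2n+2} (n = 1, 2, …).
Setting n = 5 gives 9, 13, 15, 12 characters in each block.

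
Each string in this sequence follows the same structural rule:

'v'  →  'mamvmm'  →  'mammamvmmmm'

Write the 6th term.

mammammammammamvmmmmmmmmmm

Every step adds mam to the front and mm to the end of the previous string.
From mammamvmmmm, 3 further steps: mammamvmmmm → mammammamvmmmmmm → mammammammamvmmmmmmmm → (answer).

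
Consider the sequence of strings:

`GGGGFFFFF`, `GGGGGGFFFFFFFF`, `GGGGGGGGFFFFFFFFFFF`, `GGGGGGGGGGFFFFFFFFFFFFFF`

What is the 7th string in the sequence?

GGGGGGGGGGGGGGGGFFFFFFFFFFFFFFFFFFFFFFF

Reading off run lengths: G runs 4, 6, 8, 10; F runs 5, 8, 11, 14 — each is linear in n (n = 1, 2, …).
For term 7, n = 7, so the run lengths are 16, 23.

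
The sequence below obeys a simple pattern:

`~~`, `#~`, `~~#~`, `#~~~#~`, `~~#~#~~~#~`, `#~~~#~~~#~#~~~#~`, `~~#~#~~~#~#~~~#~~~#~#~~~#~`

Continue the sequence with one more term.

Each term (from the third on) is the two preceding terms concatenated in order: term 3 = ~~·#~ = ~~#~.
The next term joins #~~~#~~~#~#~~~#~ and ~~#~#~~~#~#~~~#~~~#~#~~~#~.

#~~~#~~~#~#~~~#~~~#~#~~~#~#~~~#~~~#~#~~~#~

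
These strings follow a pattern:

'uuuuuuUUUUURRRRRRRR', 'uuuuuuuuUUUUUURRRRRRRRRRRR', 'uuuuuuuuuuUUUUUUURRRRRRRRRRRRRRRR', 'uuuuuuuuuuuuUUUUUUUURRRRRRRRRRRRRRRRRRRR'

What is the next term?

uuuuuuuuuuuuuuUUUUUUUUURRRRRRRRRRRRRRRRRRRRRRRR

The n-th term is 2n+2 u's then n+3 U's then 4n R's, where the shown terms are n = 2, 3, 4, 5.
At n = 6 the blocks have lengths 14, 9, 24.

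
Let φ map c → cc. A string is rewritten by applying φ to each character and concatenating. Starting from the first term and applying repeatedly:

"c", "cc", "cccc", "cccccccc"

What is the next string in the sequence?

Rewriting each symbol of cccccccc: c→cc, c→cc, c→cc, c→cc, c→cc, c→cc, c→cc, c→cc, which concatenates to cc cc cc cc cc cc cc cc.

cccccccccccccccc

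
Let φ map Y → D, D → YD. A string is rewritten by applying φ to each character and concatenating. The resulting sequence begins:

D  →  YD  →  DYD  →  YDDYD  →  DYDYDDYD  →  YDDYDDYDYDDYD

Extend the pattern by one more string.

Rewriting the 13 symbols of YDDYDDYDYDDYD one by one yields D YD YD D YD YD D YD D YD YD D YD; concatenated:

DYDYDDYDYDDYDDYDYDDYD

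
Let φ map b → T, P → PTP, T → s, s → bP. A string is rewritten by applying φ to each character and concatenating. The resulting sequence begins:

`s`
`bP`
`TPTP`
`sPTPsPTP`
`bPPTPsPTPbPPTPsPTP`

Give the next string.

TPTPPTPsPTPbPPTPsPTPTPTPPTPsPTPbPPTPsPTP

φ(bPPTPsPTPbPPTPsPTP) expands symbol-by-symbol to T PTP PTP s PTP bP PTP s PTP T PTP PTP s PTP bP PTP s PTP; joining the 18 pieces gives the next term.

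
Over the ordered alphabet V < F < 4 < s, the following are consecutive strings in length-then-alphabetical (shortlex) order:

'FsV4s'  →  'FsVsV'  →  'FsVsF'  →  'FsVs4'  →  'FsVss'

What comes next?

Find the rightmost character of FsVss below s, bump it to the next letter, and reset everything to its right to V.

FsFVV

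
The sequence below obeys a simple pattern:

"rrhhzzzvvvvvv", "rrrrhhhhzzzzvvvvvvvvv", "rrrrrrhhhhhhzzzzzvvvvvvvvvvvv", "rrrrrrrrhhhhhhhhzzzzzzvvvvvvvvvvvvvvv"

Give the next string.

rrrrrrrrrrhhhhhhhhhhzzzzzzzvvvvvvvvvvvvvvvvvv

The n-th term is 2n r's then 2n h's then n+2 z's then 3n+3 v's (n = 1, 2, …).
At n = 5 the blocks have lengths 10, 10, 7, 18.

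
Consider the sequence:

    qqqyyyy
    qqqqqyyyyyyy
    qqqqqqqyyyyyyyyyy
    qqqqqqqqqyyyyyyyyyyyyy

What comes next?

The n-th term is 2n+1 q's then 3n+1 y's (n = 1, 2, …).
At n = 5 the blocks have lengths 11, 16.

qqqqqqqqqqqyyyyyyyyyyyyyyyy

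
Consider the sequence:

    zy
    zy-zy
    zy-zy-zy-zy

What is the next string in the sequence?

Each string is two copies of the previous one joined by '-'.
Doubling zy-zy-zy-zy with '-' between the halves:

zy-zy-zy-zy-zy-zy-zy-zy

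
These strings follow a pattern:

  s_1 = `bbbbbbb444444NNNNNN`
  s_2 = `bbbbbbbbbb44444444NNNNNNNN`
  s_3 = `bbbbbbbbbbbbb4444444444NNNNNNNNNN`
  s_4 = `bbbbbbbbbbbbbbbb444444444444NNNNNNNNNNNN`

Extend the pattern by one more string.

Each string has the form b^{3n-2} 4^{2n} N^{2n}, where the shown terms are n = 3, 4, 5, 6.
At n = 7 the blocks have lengths 19, 14, 14.

bbbbbbbbbbbbbbbbbbb44444444444444NNNNNNNNNNNNNN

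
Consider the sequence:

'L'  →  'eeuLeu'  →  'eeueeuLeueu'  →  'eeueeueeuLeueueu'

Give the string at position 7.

eeueeueeueeueeueeuLeueueueueueu

s(k+1) = eeu·s(k)·eu, so each term gains eeu as a prefix and eu as a suffix.
From eeueeueeuLeueueu, 3 further steps: eeueeueeuLeueueu → eeueeueeueeuLeueueueu → eeueeueeueeueeuLeueueueueu → (answer).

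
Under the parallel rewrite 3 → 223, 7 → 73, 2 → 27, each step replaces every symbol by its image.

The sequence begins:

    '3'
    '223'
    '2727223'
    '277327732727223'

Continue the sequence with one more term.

Applying the rule to each of the 15 symbols of 277327732727223 gives the pieces 27 73 73 223 27 73 73 223 27 73 27 73 27 27 223, which concatenate to the answer.

277373223277373223277327732727223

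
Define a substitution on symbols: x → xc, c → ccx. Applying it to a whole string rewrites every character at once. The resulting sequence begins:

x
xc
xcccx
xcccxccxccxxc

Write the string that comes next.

xcccxccxccxxcccxccxxcccxccxxcxcccx

Replace each of the 13 characters of xcccxccxccxxc in place — xc ccx ccx ccx xc ccx ccx xc ccx ccx xc xc ccx — and concatenate.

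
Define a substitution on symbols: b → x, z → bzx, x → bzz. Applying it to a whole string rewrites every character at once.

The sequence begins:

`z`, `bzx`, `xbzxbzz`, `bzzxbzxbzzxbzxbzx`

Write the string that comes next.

Applying the rule to each of the 17 symbols of bzzxbzxbzzxbzxbzx gives the pieces x bzx bzx bzz x bzx bzz x bzx bzx bzz x bzx bzz x bzx bzz, which concatenate to the answer.

xbzxbzxbzzxbzxbzzxbzxbzxbzzxbzxbzzxbzxbzz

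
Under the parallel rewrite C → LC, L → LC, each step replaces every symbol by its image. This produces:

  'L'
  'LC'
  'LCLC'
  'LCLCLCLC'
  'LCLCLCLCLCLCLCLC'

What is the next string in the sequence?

LCLCLCLCLCLCLCLCLCLCLCLCLCLCLCLC

Applying the rule to each of the 16 symbols of LCLCLCLCLCLCLCLC gives the pieces LC LC LC LC LC LC LC LC LC LC LC LC LC LC LC LC, which concatenate to the answer.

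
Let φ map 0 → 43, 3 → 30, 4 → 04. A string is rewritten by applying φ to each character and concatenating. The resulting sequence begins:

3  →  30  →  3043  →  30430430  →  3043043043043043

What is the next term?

30430430430430430430430430430430

Applying the rule to each of the 16 symbols of 3043043043043043 gives the pieces 30 43 04 30 43 04 30 43 04 30 43 04 30 43 04 30, which concatenate to the answer.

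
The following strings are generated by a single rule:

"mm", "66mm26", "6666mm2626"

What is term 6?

Every step adds 66 to the front and 26 to the end of the previous string.
From 6666mm2626, 3 further steps: 6666mm2626 → 666666mm262626 → 66666666mm26262626 → (answer).

6666666666mm2626262626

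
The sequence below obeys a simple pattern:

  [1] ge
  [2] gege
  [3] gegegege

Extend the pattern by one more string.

Each string is two copies of the previous one concatenated.
Doubling gegegege:

gegegegegegegege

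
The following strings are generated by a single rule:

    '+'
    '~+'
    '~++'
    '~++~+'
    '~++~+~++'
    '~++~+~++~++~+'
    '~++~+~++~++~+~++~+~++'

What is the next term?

~++~+~++~++~+~++~+~++~++~+~++~++~+

This is a Fibonacci-style word recurrence s(k) = s(k−1)·s(k−2): e.g. ~+·+ = ~++.
Continuing: ~++~+~++~++~+~++~+~++ · ~++~+~++~++~+ gives term 8.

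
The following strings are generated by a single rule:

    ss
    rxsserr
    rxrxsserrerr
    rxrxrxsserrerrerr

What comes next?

Every step adds rx to the front and err to the end of the previous string.
Applying this once more to rxrxrxsserrerrerr:

rxrxrxrxsserrerrerrerr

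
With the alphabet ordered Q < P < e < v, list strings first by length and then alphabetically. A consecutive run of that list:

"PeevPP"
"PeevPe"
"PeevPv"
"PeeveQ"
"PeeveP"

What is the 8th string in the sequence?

Stepping forward 3 times from PeeveP: PeeveP → Peevee → Peevev, then the target.

PeevvQ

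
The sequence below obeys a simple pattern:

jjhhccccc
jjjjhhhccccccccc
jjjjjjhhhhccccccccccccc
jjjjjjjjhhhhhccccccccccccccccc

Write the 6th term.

Reading off run lengths: j runs 2, 4, 6, 8; h runs 2, 3, 4, 5; c runs 5, 9, 13, 17 — each is linear in n (n = 1, 2, …).
At n = 6 the blocks have lengths 12, 7, 25.

jjjjjjjjjjjjhhhhhhhccccccccccccccccccccccccc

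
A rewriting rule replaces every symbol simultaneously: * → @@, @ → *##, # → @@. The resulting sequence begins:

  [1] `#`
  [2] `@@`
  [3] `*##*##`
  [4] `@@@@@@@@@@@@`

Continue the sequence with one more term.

*##*##*##*##*##*##*##*##*##*##*##*##

Rewriting each symbol of @@@@@@@@@@@@: @→*##, @→*##, @→*##, @→*##, @→*##, @→*##, @→*##, @→*##, @→*##, @→*##, @→*##, @→*##, which concatenates to *## *## *## *## *## *## *## *## *## *## *## *##.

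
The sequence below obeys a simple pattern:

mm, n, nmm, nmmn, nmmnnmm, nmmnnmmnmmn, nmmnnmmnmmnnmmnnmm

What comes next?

nmmnnmmnmmnnmmnnmmnmmnnmmnmmn

This is a Fibonacci-style word recurrence s(k) = s(k−1)·s(k−2): e.g. n·mm = nmm.
So term 8 is nmmnnmmnmmnnmmnnmm·nmmnnmmnmmn.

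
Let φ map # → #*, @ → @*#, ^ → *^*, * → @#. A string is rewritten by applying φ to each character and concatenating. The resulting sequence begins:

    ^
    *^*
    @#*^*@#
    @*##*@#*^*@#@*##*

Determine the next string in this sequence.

@*#@##*#*@#@*##*@#*^*@#@*##*@*#@##*#*@#

Replace each of the 17 characters of @*##*@#*^*@#@*##* in place — @*# @# #* #* @# @*# #* @# *^* @# @*# #* @*# @# #* #* @# — and concatenate.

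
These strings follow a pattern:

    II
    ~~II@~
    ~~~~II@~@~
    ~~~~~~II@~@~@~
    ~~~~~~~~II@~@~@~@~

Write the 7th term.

Each term wraps the previous one in ~~ on the left and @~ on the right.
From ~~~~~~~~II@~@~@~@~, 2 further steps: ~~~~~~~~II@~@~@~@~ → ~~~~~~~~~~II@~@~@~@~@~ → (answer).

~~~~~~~~~~~~II@~@~@~@~@~@~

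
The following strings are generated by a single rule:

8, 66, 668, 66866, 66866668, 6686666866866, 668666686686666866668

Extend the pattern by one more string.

This is a Fibonacci-style word recurrence s(k) = s(k−1)·s(k−2): e.g. 66·8 = 668.
Continuing: 668666686686666866668 · 6686666866866 gives term 8.

6686666866866668666686686666866866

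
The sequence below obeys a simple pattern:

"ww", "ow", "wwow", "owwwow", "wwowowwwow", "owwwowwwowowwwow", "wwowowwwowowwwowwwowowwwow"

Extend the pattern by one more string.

owwwowwwowowwwowwwowowwwowowwwowwwowowwwow

Each term (from the third on) is the two preceding terms concatenated in order: term 3 = ww·ow = wwow.
The next term joins owwwowwwowowwwow and wwowowwwowowwwowwwowowwwow.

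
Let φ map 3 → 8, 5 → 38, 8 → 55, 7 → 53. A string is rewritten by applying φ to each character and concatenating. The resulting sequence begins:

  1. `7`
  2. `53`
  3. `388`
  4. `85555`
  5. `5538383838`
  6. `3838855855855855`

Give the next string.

φ(3838855855855855) expands symbol-by-symbol to 8 55 8 55 55 38 38 55 38 38 55 38 38 55 38 38; joining the 16 pieces gives the next term.

855855553838553838553838553838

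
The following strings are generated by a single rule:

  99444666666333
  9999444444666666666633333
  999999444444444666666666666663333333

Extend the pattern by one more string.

The n-th term is 2n 9's then 3n 4's then 4n+2 6's then 2n+1 3's (n = 1, 2, …).
For the next term, n = 4, so the run lengths are 8, 12, 18, 9.

99999999444444444444666666666666666666333333333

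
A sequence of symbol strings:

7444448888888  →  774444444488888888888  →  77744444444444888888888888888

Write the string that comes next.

Term n consists of n-1 7's, followed by 3n-1 4's, followed by 4n-1 8's, where the shown terms are n = 2, 3, 4.
Setting n = 5 gives 4, 14, 19 characters in each block.

7777444444444444448888888888888888888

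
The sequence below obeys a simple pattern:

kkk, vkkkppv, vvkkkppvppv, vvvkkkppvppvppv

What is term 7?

Every step adds v to the front and ppv to the end of the previous string.
From vvvkkkppvppvppv, 3 further steps: vvvkkkppvppvppv → vvvvkkkppvppvppvppv → vvvvvkkkppvppvppvppvppv → (answer).

vvvvvvkkkppvppvppvppvppvppv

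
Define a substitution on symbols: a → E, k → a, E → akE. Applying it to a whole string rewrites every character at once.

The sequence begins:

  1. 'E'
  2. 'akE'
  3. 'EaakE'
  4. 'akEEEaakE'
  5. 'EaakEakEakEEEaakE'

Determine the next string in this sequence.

Rewriting the 17 symbols of EaakEakEakEEEaakE one by one yields akE E E a akE E a akE E a akE akE akE E E a akE; concatenated:

akEEEaakEEaakEEaakEakEakEEEaakE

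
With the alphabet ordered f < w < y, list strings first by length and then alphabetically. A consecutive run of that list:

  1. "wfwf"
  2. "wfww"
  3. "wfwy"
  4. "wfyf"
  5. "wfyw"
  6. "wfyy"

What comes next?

Treat wfyy as a base-3 numeral over the given alphabet and add one, carrying through any trailing y's.

wwff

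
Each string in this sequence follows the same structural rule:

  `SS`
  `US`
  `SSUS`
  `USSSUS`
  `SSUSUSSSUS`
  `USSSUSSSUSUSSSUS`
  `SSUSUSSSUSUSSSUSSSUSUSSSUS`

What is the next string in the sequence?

This is a Fibonacci-style word recurrence s(k) = s(k−2)·s(k−1): e.g. SS·US = SSUS.
The next term joins USSSUSSSUSUSSSUS and SSUSUSSSUSUSSSUSSSUSUSSSUS.

USSSUSSSUSUSSSUSSSUSUSSSUSUSSSUSSSUSUSSSUS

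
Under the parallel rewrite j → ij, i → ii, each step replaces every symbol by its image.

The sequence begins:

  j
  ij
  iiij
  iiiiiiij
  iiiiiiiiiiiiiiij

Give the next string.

Rewriting the 16 symbols of iiiiiiiiiiiiiiij one by one yields ii ii ii ii ii ii ii ii ii ii ii ii ii ii ii ij; concatenated:

iiiiiiiiiiiiiiiiiiiiiiiiiiiiiiij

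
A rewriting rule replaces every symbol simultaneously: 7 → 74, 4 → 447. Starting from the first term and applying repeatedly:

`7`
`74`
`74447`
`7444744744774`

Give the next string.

Rewriting the 13 symbols of 7444744744774 one by one yields 74 447 447 447 74 447 447 74 447 447 74 74 447; concatenated:

7444744744774447447744474477474447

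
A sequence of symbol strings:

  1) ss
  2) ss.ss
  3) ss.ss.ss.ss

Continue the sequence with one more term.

s(k+1) = s(k)·.·s(k) — each term doubles the last with '.' between the halves.
Doubling ss.ss.ss.ss with '.' between the halves:

ss.ss.ss.ss.ss.ss.ss.ss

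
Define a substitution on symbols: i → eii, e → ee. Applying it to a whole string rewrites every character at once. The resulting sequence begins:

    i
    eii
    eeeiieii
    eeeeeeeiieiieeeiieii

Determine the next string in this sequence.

φ(eeeeeeeiieiieeeiieii) expands symbol-by-symbol to ee ee ee ee ee ee ee eii eii ee eii eii ee ee ee eii eii ee eii eii; joining the 20 pieces gives the next term.

eeeeeeeeeeeeeeeiieiieeeiieiieeeeeeeiieiieeeiieii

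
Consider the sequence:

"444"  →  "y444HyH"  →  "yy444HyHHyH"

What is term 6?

yyyyy444HyHHyHHyHHyHHyH

s(k+1) = y·s(k)·HyH, so each term gains y as a prefix and HyH as a suffix.
From yy444HyHHyH, 3 further steps: yy444HyHHyH → yyy444HyHHyHHyH → yyyy444HyHHyHHyHHyH → (answer).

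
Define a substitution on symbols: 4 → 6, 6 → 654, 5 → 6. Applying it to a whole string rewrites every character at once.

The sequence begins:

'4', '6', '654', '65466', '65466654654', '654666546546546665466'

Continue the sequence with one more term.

φ(654666546546546665466) expands symbol-by-symbol to 654 6 6 654 654 654 6 6 654 6 6 654 6 6 654 654 654 6 6 654 654; joining the 21 pieces gives the next term.

6546665465465466654666546665465465466654654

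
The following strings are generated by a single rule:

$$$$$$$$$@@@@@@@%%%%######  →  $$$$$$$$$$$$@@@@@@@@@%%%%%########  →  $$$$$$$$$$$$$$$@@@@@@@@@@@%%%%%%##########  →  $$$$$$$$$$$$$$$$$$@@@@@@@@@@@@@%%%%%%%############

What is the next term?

Each string has the form $^{3n} @^{2n+1} %^{n+1} #^{2n}, where the shown terms are n = 3, 4, 5, 6.
For the next term, n = 7, so the run lengths are 21, 15, 8, 14.

$$$$$$$$$$$$$$$$$$$$$@@@@@@@@@@@@@@@%%%%%%%%##############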